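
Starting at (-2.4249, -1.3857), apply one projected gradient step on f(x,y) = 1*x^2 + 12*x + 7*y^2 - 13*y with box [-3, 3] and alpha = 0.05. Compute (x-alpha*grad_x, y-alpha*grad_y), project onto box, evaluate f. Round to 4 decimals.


Step 1: Compute gradient at (-2.4249, -1.3857).
grad_x = 2*1*-2.4249 + 12 = 7.1502
grad_y = 2*7*-1.3857 - 13 = -32.3998
Step 2: Gradient step.
x_raw = -2.4249 - 0.05*7.1502 = -2.7824
y_raw = -1.3857 - 0.05*-32.3998 = 0.2343
Step 3: Project onto [-3, 3].
x_proj = clip(-2.7824) = -2.7824
y_proj = clip(0.2343) = 0.2343
Step 4: Evaluate f.
f(-2.7824, 0.2343) = -28.3086


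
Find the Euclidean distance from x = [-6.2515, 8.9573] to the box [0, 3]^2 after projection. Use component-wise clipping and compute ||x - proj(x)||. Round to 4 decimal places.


Project each component onto [0, 3].
clip(-6.2515) = 0.0, clip(8.9573) = 3.0
Projection = [0.0, 3.0]
Squared diffs: [39.0813, 35.4894]
Distance = sqrt(74.5707) = 8.6354


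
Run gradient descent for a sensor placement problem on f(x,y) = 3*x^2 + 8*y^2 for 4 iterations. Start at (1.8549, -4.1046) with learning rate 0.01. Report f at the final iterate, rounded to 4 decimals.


Gradient descent on f(x,y) = 3*x^2 + 8*y^2.
Starting point: (1.8549, -4.1046), alpha = 0.01
Step 1: grad_x = 2*3*1.8549 = 11.1294, grad_y = 2*8*-4.1046 = -65.6736
  x_1 = 1.8549 - 0.01*11.1294 = 1.7436
  y_1 = -4.1046 - 0.01*-65.6736 = -3.4479
Step 2: grad_x = 2*3*1.7436 = 10.4616, grad_y = 2*8*-3.4479 = -55.1658
  x_2 = 1.7436 - 0.01*10.4616 = 1.639
  y_2 = -3.4479 - 0.01*-55.1658 = -2.8962
Step 3: grad_x = 2*3*1.639 = 9.8339, grad_y = 2*8*-2.8962 = -46.3393
  x_3 = 1.639 - 0.01*9.8339 = 1.5407
  y_3 = -2.8962 - 0.01*-46.3393 = -2.4328
Step 4: grad_x = 2*3*1.5407 = 9.2439, grad_y = 2*8*-2.4328 = -38.925
  x_4 = 1.5407 - 0.01*9.2439 = 1.4482
  y_4 = -2.4328 - 0.01*-38.925 = -2.0436
f(1.4482, -2.0436) = 3*1.4482^2 + 8*(-2.0436)^2 = 39.7011


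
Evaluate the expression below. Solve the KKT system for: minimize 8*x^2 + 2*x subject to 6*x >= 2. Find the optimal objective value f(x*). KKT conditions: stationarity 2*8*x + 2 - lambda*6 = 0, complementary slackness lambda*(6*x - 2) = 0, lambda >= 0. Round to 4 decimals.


Step 1: Try lambda = 0 (constraint inactive).
x_unc = -2/(2*8) = -0.125
Check: 6*-0.125 = -0.75 < 2 -- violated!
Step 2: Constraint must be active: 6*x = 2
x* = 2/6 = 1/3 = 0.3333 (rounded; the exact value 1/3 is used below)
lambda = (2*8*(1/3) + 2)/6 = 1.2222
Step 3: Compute optimal value.
f(x*) = 8*(1/3)^2 + 2*(1/3) = 1.5556


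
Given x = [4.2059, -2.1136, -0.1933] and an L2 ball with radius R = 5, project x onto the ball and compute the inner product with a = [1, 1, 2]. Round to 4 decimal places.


Step 1: Compute ||x|| (intermediates to 6 decimals).
||x|| = sqrt(4.2059^2 + (-2.1136)^2 + (-0.1933)^2) = 4.711079
Step 2: Project.
Since ||x|| <= R, proj = x (no scaling needed).
proj(x) = [4.2059, -2.1136, -0.1933]
Step 3: Dot product.
a^T * proj(x) = 1*4.2059 + 1*(-2.1136) + 2*(-0.1933) = 1.7057


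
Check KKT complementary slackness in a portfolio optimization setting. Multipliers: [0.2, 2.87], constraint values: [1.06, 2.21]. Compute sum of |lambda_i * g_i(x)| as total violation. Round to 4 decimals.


KKT complementary slackness check:
lambda_1 * g_1 = 0.2 * 1.06 = 0.212
lambda_2 * g_2 = 2.87 * 2.21 = 6.3427
Total violation = 0.212 + 6.3427 = 6.5547


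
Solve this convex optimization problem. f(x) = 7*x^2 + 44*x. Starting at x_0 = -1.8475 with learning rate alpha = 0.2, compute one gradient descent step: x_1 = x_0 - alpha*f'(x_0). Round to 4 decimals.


We compute the gradient at x_0 and apply the update.
f'(x) = 14*x + 44
f'(-1.8475) = 14*-1.8475 + 44 = 18.135
x_1 = -1.8475 - 0.2*18.135 = -5.4745


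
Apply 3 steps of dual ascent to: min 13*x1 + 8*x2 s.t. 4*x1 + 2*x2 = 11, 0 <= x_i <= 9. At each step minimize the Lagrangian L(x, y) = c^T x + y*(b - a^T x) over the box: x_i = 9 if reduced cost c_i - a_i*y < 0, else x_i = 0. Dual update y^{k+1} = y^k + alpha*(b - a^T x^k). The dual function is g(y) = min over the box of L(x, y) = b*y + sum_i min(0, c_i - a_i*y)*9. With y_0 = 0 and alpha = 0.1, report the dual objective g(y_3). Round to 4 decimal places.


Dual ascent for LP: min 13*x1 + 8*x2, 4*x1 + 2*x2 = 11, 0 <= x_i <= 9
Step 1: y^k = 0.0, reduced costs: (13.0, 8.0)
  x^k = (0.0, 0.0), subgradient = b - a^T x = 11.0
  y^{k+1} = 0.0 + 0.1*11.0 = 1.1
Step 2: y^k = 1.1, reduced costs: (8.6, 5.8)
  x^k = (0.0, 0.0), subgradient = b - a^T x = 11.0
  y^{k+1} = 1.1 + 0.1*11.0 = 2.2
Step 3: y^k = 2.2, reduced costs: (4.2, 3.6)
  x^k = (0.0, 0.0), subgradient = b - a^T x = 11.0
  y^{k+1} = 2.2 + 0.1*11.0 = 3.3
Dual objective at y_3 = 3.3: reduced costs (-0.2, 1.4), box minimizer x = (9.0, 0.0)
g(y_3) = b*y + (c1 - a1*y)*x1 + (c2 - a2*y)*x2 = 11*3.3 + (-0.2)*9.0 + 1.4*0.0 = 36.3 - 1.8 + 0.0 = 34.5


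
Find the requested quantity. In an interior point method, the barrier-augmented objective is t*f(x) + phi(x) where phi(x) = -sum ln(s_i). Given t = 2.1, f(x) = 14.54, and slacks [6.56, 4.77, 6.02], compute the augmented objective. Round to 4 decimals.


Step 1: Compute log-barrier.
ln values: [1.881, 1.5623, 1.7951]
phi = -(1.881 + 1.5623 + 1.7951) = -5.2384
Step 2: Compute augmented objective.
t*f(x) = 2.1*14.54 = 30.534
Total = 30.534 - 5.2384 = 25.2956


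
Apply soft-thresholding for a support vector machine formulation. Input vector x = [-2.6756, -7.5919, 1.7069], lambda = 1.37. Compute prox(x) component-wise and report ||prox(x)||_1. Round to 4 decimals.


Soft-thresholding with lambda = 1.37:
prox(-2.6756) = sign(-2.6756)*max(|-2.6756| - 1.37, 0) = -1.3056
prox(-7.5919) = sign(-7.5919)*max(|-7.5919| - 1.37, 0) = -6.2219
prox(1.7069) = sign(1.7069)*max(|1.7069| - 1.37, 0) = 0.3369
prox(x) = [-1.3056, -6.2219, 0.3369]
||prox(x)||_1 = 1.3056 + 6.2219 + 0.3369 = 7.8644


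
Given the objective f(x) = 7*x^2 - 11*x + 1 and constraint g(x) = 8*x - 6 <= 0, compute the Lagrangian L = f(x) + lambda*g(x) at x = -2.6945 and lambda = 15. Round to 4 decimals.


Step 1: Evaluate f(x).
f(-2.6945) = 7*(-2.6945)^2 - 11*(-2.6945) + 1 = 81.4618
Step 2: Evaluate g(x).
g(-2.6945) = 8*-2.6945 - 6 = -27.556
Step 3: Compute Lagrangian.
L = 81.4618 + 15*-27.556 = -331.8782


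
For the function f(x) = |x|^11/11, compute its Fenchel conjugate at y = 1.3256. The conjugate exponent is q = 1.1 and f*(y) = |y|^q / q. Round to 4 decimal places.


The conjugate exponent q satisfies 1/p + 1/q = 1.
p = 11, so q = 11/(11 - 1) = 1.1
|y|^q = 1.3256^1.1 = 1.3635
f*(1.3256) = 1.3635 / 1.1 = 1.2395


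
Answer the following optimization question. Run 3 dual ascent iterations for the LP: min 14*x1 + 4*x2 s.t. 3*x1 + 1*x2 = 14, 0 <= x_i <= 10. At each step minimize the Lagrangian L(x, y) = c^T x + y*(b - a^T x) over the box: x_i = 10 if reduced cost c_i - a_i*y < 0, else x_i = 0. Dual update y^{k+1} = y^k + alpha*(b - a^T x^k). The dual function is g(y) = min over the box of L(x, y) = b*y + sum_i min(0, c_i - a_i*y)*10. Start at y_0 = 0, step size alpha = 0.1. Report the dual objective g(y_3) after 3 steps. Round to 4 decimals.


Dual ascent for LP: min 14*x1 + 4*x2, 3*x1 + 1*x2 = 14, 0 <= x_i <= 10
Step 1: y^k = 0.0, reduced costs: (14.0, 4.0)
  x^k = (0.0, 0.0), subgradient = b - a^T x = 14.0
  y^{k+1} = 0.0 + 0.1*14.0 = 1.4
Step 2: y^k = 1.4, reduced costs: (9.8, 2.6)
  x^k = (0.0, 0.0), subgradient = b - a^T x = 14.0
  y^{k+1} = 1.4 + 0.1*14.0 = 2.8
Step 3: y^k = 2.8, reduced costs: (5.6, 1.2)
  x^k = (0.0, 0.0), subgradient = b - a^T x = 14.0
  y^{k+1} = 2.8 + 0.1*14.0 = 4.2
Dual objective at y_3 = 4.2: reduced costs (1.4, -0.2), box minimizer x = (0.0, 10.0)
g(y_3) = b*y + (c1 - a1*y)*x1 + (c2 - a2*y)*x2 = 14*4.2 + 1.4*0.0 + (-0.2)*10.0 = 58.8 + 0.0 - 2.0 = 56.8


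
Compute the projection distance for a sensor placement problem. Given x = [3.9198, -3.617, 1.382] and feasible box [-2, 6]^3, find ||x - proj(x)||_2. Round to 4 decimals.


Project each component onto [-2, 6].
clip(3.9198) = 3.9198, clip(-3.617) = -2.0, clip(1.382) = 1.382
Projection = [3.9198, -2.0, 1.382]
Squared diffs: [0.0, 2.6147, 0.0]
Distance = sqrt(2.6147) = 1.617


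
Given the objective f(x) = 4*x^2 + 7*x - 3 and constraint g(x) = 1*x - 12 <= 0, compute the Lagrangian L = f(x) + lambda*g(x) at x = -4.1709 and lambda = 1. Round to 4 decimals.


Step 1: Evaluate f(x).
f(-4.1709) = 4*(-4.1709)^2 + 7*(-4.1709) - 3 = 37.3893
Step 2: Evaluate g(x).
g(-4.1709) = 1*-4.1709 - 12 = -16.1709
Step 3: Compute Lagrangian.
L = 37.3893 + 1*-16.1709 = 21.2184


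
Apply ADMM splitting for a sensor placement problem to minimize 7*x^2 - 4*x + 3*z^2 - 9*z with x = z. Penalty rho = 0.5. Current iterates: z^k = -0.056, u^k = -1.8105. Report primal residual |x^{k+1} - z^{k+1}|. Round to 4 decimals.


ADMM iteration with rho = 0.5, z^k = -0.056, u^k = -1.8105
Step 1: x-update.
Minimize 7*x^2 - 4*x + (0.5/2)*(x + 0.056 - 1.8105)^2
FOC: (2*7 + 0.5)*x = 4 + 0.5*(-0.056 + 1.8105)
x^{k+1} = 0.3364
Step 2: z-update.
Minimize 3*z^2 - 9*z + (0.5/2)*(0.3364 - z - 1.8105)^2
FOC: (2*3 + 0.5)*z = 9 + 0.5*(0.3364 - 1.8105)
z^{k+1} = 1.2712
Step 3: u-update.
u^{k+1} = -1.8105 + 0.3364 - 1.2712 = -2.7454
Step 4: Primal residual = |0.3364 - 1.2712| = 0.9349


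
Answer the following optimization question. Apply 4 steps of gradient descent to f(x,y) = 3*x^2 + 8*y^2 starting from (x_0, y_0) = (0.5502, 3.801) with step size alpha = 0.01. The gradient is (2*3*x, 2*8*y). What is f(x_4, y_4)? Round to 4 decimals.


Gradient descent on f(x,y) = 3*x^2 + 8*y^2.
Starting point: (0.5502, 3.801), alpha = 0.01
Step 1: grad_x = 2*3*0.5502 = 3.3012, grad_y = 2*8*3.801 = 60.816
  x_1 = 0.5502 - 0.01*3.3012 = 0.5172
  y_1 = 3.801 - 0.01*60.816 = 3.1928
Step 2: grad_x = 2*3*0.5172 = 3.1031, grad_y = 2*8*3.1928 = 51.0854
  x_2 = 0.5172 - 0.01*3.1031 = 0.4862
  y_2 = 3.1928 - 0.01*51.0854 = 2.682
Step 3: grad_x = 2*3*0.4862 = 2.9169, grad_y = 2*8*2.682 = 42.9118
  x_3 = 0.4862 - 0.01*2.9169 = 0.457
  y_3 = 2.682 - 0.01*42.9118 = 2.2529
Step 4: grad_x = 2*3*0.457 = 2.7419, grad_y = 2*8*2.2529 = 36.0459
  x_4 = 0.457 - 0.01*2.7419 = 0.4296
  y_4 = 2.2529 - 0.01*36.0459 = 1.8924
f(0.4296, 1.8924) = 3*0.4296^2 + 8*1.8924^2 = 29.2033


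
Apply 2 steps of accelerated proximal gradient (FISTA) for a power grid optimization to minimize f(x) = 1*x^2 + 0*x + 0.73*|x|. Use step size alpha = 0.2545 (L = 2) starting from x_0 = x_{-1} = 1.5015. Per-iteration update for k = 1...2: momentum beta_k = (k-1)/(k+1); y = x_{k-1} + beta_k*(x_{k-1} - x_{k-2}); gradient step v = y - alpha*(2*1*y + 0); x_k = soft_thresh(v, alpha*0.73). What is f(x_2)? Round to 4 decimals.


FISTA on f(x) = 1*x^2 + 0*x + 0.73*|x|
L = 2, alpha = 0.2545
Iteration 1: beta = 0.0, y = 1.5015 + 0.0*(1.5015 - 1.5015) = 1.5015
  grad(y) = 3.003, v = y - alpha*grad = 0.7372
  prox(v) = soft_thresh(0.7372, 0.1858) = 0.5515
Iteration 2: beta = 0.3333, y = 0.5515 + 0.3333*(0.5515 - 1.5015) = 0.2348
  grad(y) = 0.4695, v = y - alpha*grad = 0.1153
  prox(v) = soft_thresh(0.1153, 0.1858) = 0.0
f(x_2) = 1*0.0^2 + 0*0.0 + 0.73*|0.0| = 0.0


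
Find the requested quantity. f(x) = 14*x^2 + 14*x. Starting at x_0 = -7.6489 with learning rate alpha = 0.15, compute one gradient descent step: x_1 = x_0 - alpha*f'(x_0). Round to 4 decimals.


We compute the gradient at x_0 and apply the update.
f'(x) = 28*x + 14
f'(-7.6489) = 28*-7.6489 + 14 = -200.1692
x_1 = -7.6489 - 0.15*-200.1692 = 22.3765


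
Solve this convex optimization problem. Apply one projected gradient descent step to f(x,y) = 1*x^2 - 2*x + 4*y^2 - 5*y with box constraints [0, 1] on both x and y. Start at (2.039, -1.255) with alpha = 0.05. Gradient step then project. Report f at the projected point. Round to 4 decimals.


Step 1: Compute gradient at (2.039, -1.255).
grad_x = 2*1*2.039 - 2 = 2.078
grad_y = 2*4*-1.255 - 5 = -15.04
Step 2: Gradient step.
x_raw = 2.039 - 0.05*2.078 = 1.9351
y_raw = -1.255 - 0.05*-15.04 = -0.503
Step 3: Project onto [0, 1].
x_proj = clip(1.9351) = 1.0
y_proj = clip(-0.503) = 0.0
Step 4: Evaluate f.
f(1.0, 0.0) = -1.0


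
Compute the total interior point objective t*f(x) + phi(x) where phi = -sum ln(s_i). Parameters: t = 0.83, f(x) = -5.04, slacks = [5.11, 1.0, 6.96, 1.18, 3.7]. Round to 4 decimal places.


Step 1: Compute log-barrier.
ln values: [1.6312, 0.0, 1.9402, 0.1655, 1.3083]
phi = -(1.6312 + 0.0 + 1.9402 + 0.1655 + 1.3083) = -5.0452
Step 2: Compute augmented objective.
t*f(x) = 0.83*-5.04 = -4.1832
Total = -4.1832 - 5.0452 = -9.2284


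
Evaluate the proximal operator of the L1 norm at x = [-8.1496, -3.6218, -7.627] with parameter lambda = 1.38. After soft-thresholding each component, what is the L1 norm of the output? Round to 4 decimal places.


Soft-thresholding with lambda = 1.38:
prox(-8.1496) = sign(-8.1496)*max(|-8.1496| - 1.38, 0) = -6.7696
prox(-3.6218) = sign(-3.6218)*max(|-3.6218| - 1.38, 0) = -2.2418
prox(-7.627) = sign(-7.627)*max(|-7.627| - 1.38, 0) = -6.247
prox(x) = [-6.7696, -2.2418, -6.247]
||prox(x)||_1 = 6.7696 + 2.2418 + 6.247 = 15.2584


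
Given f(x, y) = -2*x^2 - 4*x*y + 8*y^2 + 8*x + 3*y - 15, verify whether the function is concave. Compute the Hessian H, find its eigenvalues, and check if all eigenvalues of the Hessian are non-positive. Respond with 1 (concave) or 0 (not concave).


The Hessian of f(x,y) = -2*x^2 - 4*x*y + 8*y^2 + 8*x + 3*y - 15 is:
H = [[-4, -4], [-4, 16]]
Trace = -4 + 16 = 12
Determinant = -4*16 - (-4)^2 = -80
Discriminant = (12)^2 - 4*-80 = 464.0
Eigenvalues: lambda_1 = -4.7703, lambda_2 = 16.7703
The function is not concave.

0


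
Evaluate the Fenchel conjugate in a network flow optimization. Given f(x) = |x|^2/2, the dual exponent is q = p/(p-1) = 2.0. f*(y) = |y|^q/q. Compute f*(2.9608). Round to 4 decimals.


The conjugate exponent q satisfies 1/p + 1/q = 1.
p = 2, so q = 2/(2 - 1) = 2.0
|y|^q = 2.9608^2.0 = 8.7663
f*(2.9608) = 8.7663 / 2.0 = 4.3832


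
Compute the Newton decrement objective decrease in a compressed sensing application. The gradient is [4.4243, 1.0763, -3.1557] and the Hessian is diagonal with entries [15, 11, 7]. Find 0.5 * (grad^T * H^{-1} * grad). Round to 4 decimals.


Step 1: H is diagonal, so H^(-1) * g = [0.295, 0.0978, -0.4508].
Step 2: g^T H^(-1) g = sum_i g_i^2 / H_ii
  = (4.4243)^2/15 + (1.0763)^2/11 + (-3.1557)^2/7
  = 1.305 + 0.1053 + 1.4226 = 2.8329
Step 3: Objective decrease = 0.5 * g^T H^(-1) g = 1.4165


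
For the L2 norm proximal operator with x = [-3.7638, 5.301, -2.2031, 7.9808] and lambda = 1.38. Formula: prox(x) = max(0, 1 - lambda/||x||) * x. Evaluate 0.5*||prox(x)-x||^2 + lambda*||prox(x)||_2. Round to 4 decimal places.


Step 1: Compute ||x||.
||x|| = 10.5268
Step 2: Compute scaling factor.
scale = max(0, 1 - 1.38/10.5268) = 0.8689
Step 3: prox(x) = [-3.2704, 4.6061, -1.9143, 6.9346]
||prox(x)|| = 9.1468
Step 4: Proximal objective.
0.5*||prox-x||^2 = 0.9522
lambda*||prox|| = 12.6226
Total = 13.5748


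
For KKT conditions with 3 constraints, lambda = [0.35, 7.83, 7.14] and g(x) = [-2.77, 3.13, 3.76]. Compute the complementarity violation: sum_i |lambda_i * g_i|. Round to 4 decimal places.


KKT complementary slackness check:
lambda_1 * g_1 = 0.35 * -2.77 = -0.9695
lambda_2 * g_2 = 7.83 * 3.13 = 24.5079
lambda_3 * g_3 = 7.14 * 3.76 = 26.8464
Total violation = 0.9695 + 24.5079 + 26.8464 = 52.3238


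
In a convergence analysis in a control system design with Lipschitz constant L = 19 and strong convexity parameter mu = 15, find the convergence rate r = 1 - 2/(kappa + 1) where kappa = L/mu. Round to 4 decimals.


Step 1: Compute the condition number.
kappa = L/mu = 19/15 = 1.2667
Step 2: Compute the convergence rate.
r = 1 - 2/(kappa + 1) = 1 - 2*mu/(L + mu) = (L - mu)/(L + mu) = 4/34 = 0.1176


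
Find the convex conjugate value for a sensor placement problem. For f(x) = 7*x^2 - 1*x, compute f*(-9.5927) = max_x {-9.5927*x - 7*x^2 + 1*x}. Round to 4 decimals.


f*(y) = sup_x {y*x - a*x^2 - b*x} = sup_x {(y-b)*x - a*x^2}
FOC: (y - b) - 2a*x = 0 => x* = (y - b)/(2a)
x* = (-9.5927 + 1)/(2*7) = -0.6138
f*(-9.5927) = (y-b)^2/(4a) = (-9.5927 + 1)^2/(4*7)
= 73.8345/28 = 2.6369


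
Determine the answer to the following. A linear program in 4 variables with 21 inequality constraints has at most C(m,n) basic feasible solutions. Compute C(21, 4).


Each vertex corresponds to some choice of n active constraints out of m, so the number of vertices is at most C(m, n) = m! / (n!(m-n)!).
m = 21, n = 4
Numerator: 21 * 20 * 19 * 18
Denominator: 4! = 24
C(21, 4) = 5985


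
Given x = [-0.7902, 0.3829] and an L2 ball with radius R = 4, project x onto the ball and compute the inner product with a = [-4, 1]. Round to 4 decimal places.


Step 1: Compute ||x|| (intermediates to 6 decimals).
||x|| = sqrt((-0.7902)^2 + 0.3829^2) = 0.878082
Step 2: Project.
Since ||x|| <= R, proj = x (no scaling needed).
proj(x) = [-0.7902, 0.3829]
Step 3: Dot product.
a^T * proj(x) = -4*(-0.7902) + 1*0.3829 = 3.5437


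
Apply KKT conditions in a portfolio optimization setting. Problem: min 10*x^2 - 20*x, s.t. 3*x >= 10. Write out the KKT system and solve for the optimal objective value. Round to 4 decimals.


Step 1: Try lambda = 0 (constraint inactive).
x_unc = 20/(2*10) = 1.0
Check: 3*1.0 = 3.0 < 10 -- violated!
Step 2: Constraint must be active: 3*x = 10
x* = 10/3 = 3.3333 (rounded; the exact value 10/3 is used below)
lambda = (2*10*(10/3) - 20)/3 = 15.5556
Step 3: Compute optimal value.
f(x*) = 10*(10/3)^2 - 20*(10/3) = 44.4444


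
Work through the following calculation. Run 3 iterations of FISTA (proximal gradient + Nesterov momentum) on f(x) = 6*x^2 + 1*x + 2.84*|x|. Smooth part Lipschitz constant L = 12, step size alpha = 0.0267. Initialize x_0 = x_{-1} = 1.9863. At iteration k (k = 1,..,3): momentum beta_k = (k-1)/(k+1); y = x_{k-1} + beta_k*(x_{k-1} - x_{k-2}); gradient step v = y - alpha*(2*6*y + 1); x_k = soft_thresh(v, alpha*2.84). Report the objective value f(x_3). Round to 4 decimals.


FISTA on f(x) = 6*x^2 + 1*x + 2.84*|x|
L = 12, alpha = 0.0267
Iteration 1: beta = 0.0, y = 1.9863 + 0.0*(1.9863 - 1.9863) = 1.9863
  grad(y) = 24.8356, v = y - alpha*grad = 1.3232
  prox(v) = soft_thresh(1.3232, 0.0758) = 1.2474
Iteration 2: beta = 0.3333, y = 1.2474 + 0.3333*(1.2474 - 1.9863) = 1.001
  grad(y) = 13.0126, v = y - alpha*grad = 0.6536
  prox(v) = soft_thresh(0.6536, 0.0758) = 0.5778
Iteration 3: beta = 0.5, y = 0.5778 + 0.5*(0.5778 - 1.2474) = 0.243
  grad(y) = 3.916, v = y - alpha*grad = 0.1384
  prox(v) = soft_thresh(0.1384, 0.0758) = 0.0626
f(x_3) = 6*0.0626^2 + 1*0.0626 + 2.84*|0.0626| = 0.264


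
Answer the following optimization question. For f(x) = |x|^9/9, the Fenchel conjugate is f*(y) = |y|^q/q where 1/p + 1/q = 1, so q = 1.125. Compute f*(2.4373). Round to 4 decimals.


The conjugate exponent q satisfies 1/p + 1/q = 1.
p = 9, so q = 9/(9 - 1) = 1.125
|y|^q = 2.4373^1.125 = 2.7244
f*(2.4373) = 2.7244 / 1.125 = 2.4217


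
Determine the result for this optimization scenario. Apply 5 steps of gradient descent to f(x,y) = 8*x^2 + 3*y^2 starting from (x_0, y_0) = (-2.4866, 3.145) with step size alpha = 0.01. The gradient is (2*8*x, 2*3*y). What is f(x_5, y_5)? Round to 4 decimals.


Gradient descent on f(x,y) = 8*x^2 + 3*y^2.
Starting point: (-2.4866, 3.145), alpha = 0.01
Step 1: grad_x = 2*8*-2.4866 = -39.7856, grad_y = 2*3*3.145 = 18.87
  x_1 = -2.4866 - 0.01*-39.7856 = -2.0887
  y_1 = 3.145 - 0.01*18.87 = 2.9563
Step 2: grad_x = 2*8*-2.0887 = -33.4199, grad_y = 2*3*2.9563 = 17.7378
  x_2 = -2.0887 - 0.01*-33.4199 = -1.7545
  y_2 = 2.9563 - 0.01*17.7378 = 2.7789
Step 3: grad_x = 2*8*-1.7545 = -28.0727, grad_y = 2*3*2.7789 = 16.6735
  x_3 = -1.7545 - 0.01*-28.0727 = -1.4738
  y_3 = 2.7789 - 0.01*16.6735 = 2.6122
Step 4: grad_x = 2*8*-1.4738 = -23.5811, grad_y = 2*3*2.6122 = 15.6731
  x_4 = -1.4738 - 0.01*-23.5811 = -1.238
  y_4 = 2.6122 - 0.01*15.6731 = 2.4555
Step 5: grad_x = 2*8*-1.238 = -19.8081, grad_y = 2*3*2.4555 = 14.7327
  x_5 = -1.238 - 0.01*-19.8081 = -1.0399
  y_5 = 2.4555 - 0.01*14.7327 = 2.3081
f(-1.0399, 2.3081) = 8*(-1.0399)^2 + 3*2.3081^2 = 24.6339


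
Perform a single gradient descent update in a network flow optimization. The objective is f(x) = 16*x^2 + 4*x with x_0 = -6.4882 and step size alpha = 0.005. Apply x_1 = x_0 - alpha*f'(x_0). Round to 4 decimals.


We compute the gradient at x_0 and apply the update.
f'(x) = 32*x + 4
f'(-6.4882) = 32*-6.4882 + 4 = -203.6224
x_1 = -6.4882 - 0.005*-203.6224 = -5.4701


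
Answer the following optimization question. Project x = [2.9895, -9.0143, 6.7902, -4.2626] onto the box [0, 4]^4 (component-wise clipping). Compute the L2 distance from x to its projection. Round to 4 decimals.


Project each component onto [0, 4].
clip(2.9895) = 2.9895, clip(-9.0143) = 0.0, clip(6.7902) = 4.0, clip(-4.2626) = 0.0
Projection = [2.9895, 0.0, 4.0, 0.0]
Squared diffs: [0.0, 81.2576, 7.7852, 18.1698]
Distance = sqrt(107.2126) = 10.3544


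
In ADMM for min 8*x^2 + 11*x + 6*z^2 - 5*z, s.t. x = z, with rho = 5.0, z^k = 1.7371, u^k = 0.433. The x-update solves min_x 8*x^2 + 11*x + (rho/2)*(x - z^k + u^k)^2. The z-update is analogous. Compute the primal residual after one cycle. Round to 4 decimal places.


ADMM iteration with rho = 5.0, z^k = 1.7371, u^k = 0.433
Step 1: x-update.
Minimize 8*x^2 + 11*x + (5.0/2)*(x - 1.7371 + 0.433)^2
FOC: (2*8 + 5.0)*x = -11 + 5.0*(1.7371 - 0.433)
x^{k+1} = -0.2133
Step 2: z-update.
Minimize 6*z^2 - 5*z + (5.0/2)*(-0.2133 - z + 0.433)^2
FOC: (2*6 + 5.0)*z = 5 + 5.0*(-0.2133 + 0.433)
z^{k+1} = 0.3587
Step 3: u-update.
u^{k+1} = 0.433 - 0.2133 - 0.3587 = -0.139
Step 4: Primal residual = |-0.2133 - 0.3587| = 0.572


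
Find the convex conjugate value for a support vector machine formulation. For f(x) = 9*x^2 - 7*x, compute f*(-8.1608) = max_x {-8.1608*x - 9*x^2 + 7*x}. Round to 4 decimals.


f*(y) = sup_x {y*x - a*x^2 - b*x} = sup_x {(y-b)*x - a*x^2}
FOC: (y - b) - 2a*x = 0 => x* = (y - b)/(2a)
x* = (-8.1608 + 7)/(2*9) = -0.0645
f*(-8.1608) = (y-b)^2/(4a) = (-8.1608 + 7)^2/(4*9)
= 1.3475/36 = 0.0374


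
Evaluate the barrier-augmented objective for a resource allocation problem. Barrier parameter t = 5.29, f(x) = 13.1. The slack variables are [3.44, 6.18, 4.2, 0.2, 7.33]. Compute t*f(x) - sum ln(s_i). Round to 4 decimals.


Step 1: Compute log-barrier.
ln values: [1.2355, 1.8213, 1.4351, -1.6094, 1.992]
phi = -(1.2355 + 1.8213 + 1.4351 - 1.6094 + 1.992) = -4.8744
Step 2: Compute augmented objective.
t*f(x) = 5.29*13.1 = 69.299
Total = 69.299 - 4.8744 = 64.4246


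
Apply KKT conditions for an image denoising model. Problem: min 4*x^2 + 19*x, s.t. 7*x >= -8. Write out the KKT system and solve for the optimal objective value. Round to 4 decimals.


Step 1: Try lambda = 0 (constraint inactive).
x_unc = -19/(2*4) = -2.375
Check: 7*-2.375 = -16.625 < -8 -- violated!
Step 2: Constraint must be active: 7*x = -8
x* = -8/7 = -1.1429 (rounded; the exact value -8/7 is used below)
lambda = (2*4*(-8/7) + 19)/7 = 1.4082
Step 3: Compute optimal value.
f(x*) = 4*(-8/7)^2 + 19*(-8/7) = -16.4898


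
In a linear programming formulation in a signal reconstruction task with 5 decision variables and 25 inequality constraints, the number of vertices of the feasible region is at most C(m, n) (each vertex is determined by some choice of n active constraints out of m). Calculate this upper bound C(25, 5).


Each vertex corresponds to some choice of n active constraints out of m, so the number of vertices is at most C(m, n) = m! / (n!(m-n)!).
m = 25, n = 5
Numerator: 25 * 24 * 23 * 22 * 21
Denominator: 5! = 120
C(25, 5) = 53130


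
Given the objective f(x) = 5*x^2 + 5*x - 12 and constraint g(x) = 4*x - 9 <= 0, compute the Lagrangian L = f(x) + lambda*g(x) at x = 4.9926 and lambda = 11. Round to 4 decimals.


Step 1: Evaluate f(x).
f(4.9926) = 5*4.9926^2 + 5*4.9926 - 12 = 137.5933
Step 2: Evaluate g(x).
g(4.9926) = 4*4.9926 - 9 = 10.9704
Step 3: Compute Lagrangian.
L = 137.5933 + 11*10.9704 = 258.2677


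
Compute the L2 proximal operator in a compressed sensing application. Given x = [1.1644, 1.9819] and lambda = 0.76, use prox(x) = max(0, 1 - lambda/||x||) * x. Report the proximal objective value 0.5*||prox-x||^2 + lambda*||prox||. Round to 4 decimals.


Step 1: Compute ||x||.
||x|| = 2.2986
Step 2: Compute scaling factor.
scale = max(0, 1 - 0.76/2.2986) = 0.6694
Step 3: prox(x) = [0.7794, 1.3266]
||prox(x)|| = 1.5386
Step 4: Proximal objective.
0.5*||prox-x||^2 = 0.2888
lambda*||prox|| = 1.1693
Total = 1.4582


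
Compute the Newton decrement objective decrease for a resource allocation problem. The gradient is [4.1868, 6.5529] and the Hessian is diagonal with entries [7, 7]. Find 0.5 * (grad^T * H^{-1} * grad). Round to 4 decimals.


Step 1: H is diagonal, so H^(-1) * g = [0.5981, 0.9361].
Step 2: g^T H^(-1) g = sum_i g_i^2 / H_ii
  = (4.1868)^2/7 + (6.5529)^2/7
  = 2.5042 + 6.1344 = 8.6385
Step 3: Objective decrease = 0.5 * g^T H^(-1) g = 4.3193


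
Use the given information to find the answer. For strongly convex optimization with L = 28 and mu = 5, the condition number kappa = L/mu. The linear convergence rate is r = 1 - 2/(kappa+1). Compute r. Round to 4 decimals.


Step 1: Compute the condition number.
kappa = L/mu = 28/5 = 5.6
Step 2: Compute the convergence rate.
r = 1 - 2/(kappa + 1) = 1 - 2*mu/(L + mu) = (L - mu)/(L + mu) = 23/33 = 0.697


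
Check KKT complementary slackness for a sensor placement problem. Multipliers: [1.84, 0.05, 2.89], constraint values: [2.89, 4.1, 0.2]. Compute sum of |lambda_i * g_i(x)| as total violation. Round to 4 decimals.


KKT complementary slackness check:
lambda_1 * g_1 = 1.84 * 2.89 = 5.3176
lambda_2 * g_2 = 0.05 * 4.1 = 0.205
lambda_3 * g_3 = 2.89 * 0.2 = 0.578
Total violation = 5.3176 + 0.205 + 0.578 = 6.1006


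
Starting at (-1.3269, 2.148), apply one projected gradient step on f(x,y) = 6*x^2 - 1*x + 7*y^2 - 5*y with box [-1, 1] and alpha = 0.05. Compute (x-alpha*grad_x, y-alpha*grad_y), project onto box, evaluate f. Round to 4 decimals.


Step 1: Compute gradient at (-1.3269, 2.148).
grad_x = 2*6*-1.3269 - 1 = -16.9228
grad_y = 2*7*2.148 - 5 = 25.072
Step 2: Gradient step.
x_raw = -1.3269 - 0.05*-16.9228 = -0.4808
y_raw = 2.148 - 0.05*25.072 = 0.8944
Step 3: Project onto [-1, 1].
x_proj = clip(-0.4808) = -0.4808
y_proj = clip(0.8944) = 0.8944
Step 4: Evaluate f.
f(-0.4808, 0.8944) = 2.9952


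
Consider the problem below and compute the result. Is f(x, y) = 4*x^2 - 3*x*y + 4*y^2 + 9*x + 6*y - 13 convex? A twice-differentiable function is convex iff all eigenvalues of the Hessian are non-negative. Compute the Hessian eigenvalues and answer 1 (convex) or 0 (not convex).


The Hessian of f(x,y) = 4*x^2 - 3*x*y + 4*y^2 + 9*x + 6*y - 13 is:
H = [[8, -3], [-3, 8]]
Trace = 8 + 8 = 16
Determinant = 8*8 - (-3)^2 = 55
Discriminant = (16)^2 - 4*55 = 36.0
Eigenvalues: lambda_1 = 5.0, lambda_2 = 11.0
The function is convex.

1


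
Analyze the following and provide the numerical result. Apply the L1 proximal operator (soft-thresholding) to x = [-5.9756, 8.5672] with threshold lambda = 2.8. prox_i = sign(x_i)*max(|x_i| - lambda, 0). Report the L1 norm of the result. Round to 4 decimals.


Soft-thresholding with lambda = 2.8:
prox(-5.9756) = sign(-5.9756)*max(|-5.9756| - 2.8, 0) = -3.1756
prox(8.5672) = sign(8.5672)*max(|8.5672| - 2.8, 0) = 5.7672
prox(x) = [-3.1756, 5.7672]
||prox(x)||_1 = 3.1756 + 5.7672 = 8.9428


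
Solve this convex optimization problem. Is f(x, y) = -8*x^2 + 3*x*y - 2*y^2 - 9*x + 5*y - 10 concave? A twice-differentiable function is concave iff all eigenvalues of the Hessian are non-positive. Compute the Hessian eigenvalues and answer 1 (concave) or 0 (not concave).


The Hessian of f(x,y) = -8*x^2 + 3*x*y - 2*y^2 - 9*x + 5*y - 10 is:
H = [[-16, 3], [3, -4]]
Trace = -16 - 4 = -20
Determinant = -16*-4 - (3)^2 = 55
Discriminant = (-20)^2 - 4*55 = 180.0
Eigenvalues: lambda_1 = -16.7082, lambda_2 = -3.2918
The function is concave.

1


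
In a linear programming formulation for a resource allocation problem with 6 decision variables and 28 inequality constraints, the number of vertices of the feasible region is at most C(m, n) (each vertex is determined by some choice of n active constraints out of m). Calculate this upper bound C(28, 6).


Each vertex corresponds to some choice of n active constraints out of m, so the number of vertices is at most C(m, n) = m! / (n!(m-n)!).
m = 28, n = 6
Numerator: 28 * 27 * 26 * 25 * 24 * 23
Denominator: 6! = 720
C(28, 6) = 376740


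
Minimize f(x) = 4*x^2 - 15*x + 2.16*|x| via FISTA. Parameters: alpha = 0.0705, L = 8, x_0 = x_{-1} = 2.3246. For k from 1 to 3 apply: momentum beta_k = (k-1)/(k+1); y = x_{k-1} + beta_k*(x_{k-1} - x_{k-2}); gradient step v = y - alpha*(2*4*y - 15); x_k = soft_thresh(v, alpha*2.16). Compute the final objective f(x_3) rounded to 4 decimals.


FISTA on f(x) = 4*x^2 - 15*x + 2.16*|x|
L = 8, alpha = 0.0705
Iteration 1: beta = 0.0, y = 2.3246 + 0.0*(2.3246 - 2.3246) = 2.3246
  grad(y) = 3.5968, v = y - alpha*grad = 2.071
  prox(v) = soft_thresh(2.071, 0.1523) = 1.9187
Iteration 2: beta = 0.3333, y = 1.9187 + 0.3333*(1.9187 - 2.3246) = 1.7835
  grad(y) = -0.7323, v = y - alpha*grad = 1.8351
  prox(v) = soft_thresh(1.8351, 0.1523) = 1.6828
Iteration 3: beta = 0.5, y = 1.6828 + 0.5*(1.6828 - 1.9187) = 1.5648
  grad(y) = -2.4813, v = y - alpha*grad = 1.7398
  prox(v) = soft_thresh(1.7398, 0.1523) = 1.5875
f(x_3) = 4*1.5875^2 - 15*1.5875 + 2.16*|1.5875| = -10.3029


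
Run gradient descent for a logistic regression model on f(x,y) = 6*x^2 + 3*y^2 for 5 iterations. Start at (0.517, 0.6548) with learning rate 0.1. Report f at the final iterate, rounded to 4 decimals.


Gradient descent on f(x,y) = 6*x^2 + 3*y^2.
Starting point: (0.517, 0.6548), alpha = 0.1
Step 1: grad_x = 2*6*0.517 = 6.204, grad_y = 2*3*0.6548 = 3.9288
  x_1 = 0.517 - 0.1*6.204 = -0.1034
  y_1 = 0.6548 - 0.1*3.9288 = 0.2619
Step 2: grad_x = 2*6*-0.1034 = -1.2408, grad_y = 2*3*0.2619 = 1.5715
  x_2 = -0.1034 - 0.1*-1.2408 = 0.0207
  y_2 = 0.2619 - 0.1*1.5715 = 0.1048
Step 3: grad_x = 2*6*0.0207 = 0.2482, grad_y = 2*3*0.1048 = 0.6286
  x_3 = 0.0207 - 0.1*0.2482 = -0.0041
  y_3 = 0.1048 - 0.1*0.6286 = 0.0419
Step 4: grad_x = 2*6*-0.0041 = -0.0496, grad_y = 2*3*0.0419 = 0.2514
  x_4 = -0.0041 - 0.1*-0.0496 = 0.0008
  y_4 = 0.0419 - 0.1*0.2514 = 0.0168
Step 5: grad_x = 2*6*0.0008 = 0.0099, grad_y = 2*3*0.0168 = 0.1006
  x_5 = 0.0008 - 0.1*0.0099 = -0.0002
  y_5 = 0.0168 - 0.1*0.1006 = 0.0067
f(-0.0002, 0.0067) = 6*(-0.0002)^2 + 3*0.0067^2 = 0.0001


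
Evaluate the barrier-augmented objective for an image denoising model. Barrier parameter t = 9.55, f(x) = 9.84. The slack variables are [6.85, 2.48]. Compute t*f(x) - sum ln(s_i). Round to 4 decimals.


Step 1: Compute log-barrier.
ln values: [1.9242, 0.9083]
phi = -(1.9242 + 0.9083) = -2.8325
Step 2: Compute augmented objective.
t*f(x) = 9.55*9.84 = 93.972
Total = 93.972 - 2.8325 = 91.1395


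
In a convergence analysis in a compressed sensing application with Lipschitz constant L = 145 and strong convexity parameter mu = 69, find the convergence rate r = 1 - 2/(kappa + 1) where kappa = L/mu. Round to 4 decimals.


Step 1: Compute the condition number.
kappa = L/mu = 145/69 = 2.1014
Step 2: Compute the convergence rate.
r = 1 - 2/(kappa + 1) = 1 - 2*mu/(L + mu) = (L - mu)/(L + mu) = 76/214 = 0.3551


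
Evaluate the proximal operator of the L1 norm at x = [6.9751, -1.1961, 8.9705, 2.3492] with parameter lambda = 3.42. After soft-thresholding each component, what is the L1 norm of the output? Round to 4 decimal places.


Soft-thresholding with lambda = 3.42:
prox(6.9751) = sign(6.9751)*max(|6.9751| - 3.42, 0) = 3.5551
prox(-1.1961) = sign(-1.1961)*max(|-1.1961| - 3.42, 0) = 0.0
prox(8.9705) = sign(8.9705)*max(|8.9705| - 3.42, 0) = 5.5505
prox(2.3492) = sign(2.3492)*max(|2.3492| - 3.42, 0) = 0.0
prox(x) = [3.5551, 0.0, 5.5505, 0.0]
||prox(x)||_1 = 3.5551 + 0.0 + 5.5505 + 0.0 = 9.1056


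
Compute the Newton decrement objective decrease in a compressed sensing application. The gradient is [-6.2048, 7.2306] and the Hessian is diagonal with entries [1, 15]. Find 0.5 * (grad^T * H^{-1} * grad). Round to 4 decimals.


Step 1: H is diagonal, so H^(-1) * g = [-6.2048, 0.482].
Step 2: g^T H^(-1) g = sum_i g_i^2 / H_ii
  = (-6.2048)^2/1 + (7.2306)^2/15
  = 38.4995 + 3.4854 = 41.985
Step 3: Objective decrease = 0.5 * g^T H^(-1) g = 20.9925


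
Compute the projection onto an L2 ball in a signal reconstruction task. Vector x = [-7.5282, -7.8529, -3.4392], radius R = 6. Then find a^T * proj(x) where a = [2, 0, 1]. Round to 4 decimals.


Step 1: Compute ||x|| (intermediates to 6 decimals).
||x|| = sqrt((-7.5282)^2 + (-7.8529)^2 + (-3.4392)^2) = 11.409204
Step 2: Project.
Since ||x|| > R, scale = R/||x|| = 6/11.409204 = 0.525891, proj(x) = scale * x
proj(x) = [-3.959013, -4.129769, -1.808644]
Step 3: Dot product.
a^T * proj(x) = 2*(-3.959013) + 0*(-4.129769) + 1*(-1.808644) = -9.7267


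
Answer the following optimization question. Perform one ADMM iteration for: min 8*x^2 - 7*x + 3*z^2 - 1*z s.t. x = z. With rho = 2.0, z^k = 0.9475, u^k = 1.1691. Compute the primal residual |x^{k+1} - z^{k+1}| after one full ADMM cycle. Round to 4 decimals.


ADMM iteration with rho = 2.0, z^k = 0.9475, u^k = 1.1691
Step 1: x-update.
Minimize 8*x^2 - 7*x + (2.0/2)*(x - 0.9475 + 1.1691)^2
FOC: (2*8 + 2.0)*x = 7 + 2.0*(0.9475 - 1.1691)
x^{k+1} = 0.3643
Step 2: z-update.
Minimize 3*z^2 - 1*z + (2.0/2)*(0.3643 - z + 1.1691)^2
FOC: (2*3 + 2.0)*z = 1 + 2.0*(0.3643 + 1.1691)
z^{k+1} = 0.5083
Step 3: u-update.
u^{k+1} = 1.1691 + 0.3643 - 0.5083 = 1.025
Step 4: Primal residual = |0.3643 - 0.5083| = 0.1441


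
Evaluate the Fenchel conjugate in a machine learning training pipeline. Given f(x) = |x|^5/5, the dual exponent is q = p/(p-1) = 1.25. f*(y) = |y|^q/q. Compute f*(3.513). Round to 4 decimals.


The conjugate exponent q satisfies 1/p + 1/q = 1.
p = 5, so q = 5/(5 - 1) = 1.25
|y|^q = 3.513^1.25 = 4.8095
f*(3.513) = 4.8095 / 1.25 = 3.8476


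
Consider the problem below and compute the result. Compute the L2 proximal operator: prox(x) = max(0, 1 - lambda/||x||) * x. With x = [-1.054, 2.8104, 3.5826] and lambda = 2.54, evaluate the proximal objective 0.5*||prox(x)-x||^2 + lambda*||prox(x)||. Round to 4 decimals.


Step 1: Compute ||x||.
||x|| = 4.6738
Step 2: Compute scaling factor.
scale = max(0, 1 - 2.54/4.6738) = 0.4565
Step 3: prox(x) = [-0.4812, 1.2831, 1.6356]
||prox(x)|| = 2.1338
Step 4: Proximal objective.
0.5*||prox-x||^2 = 3.2258
lambda*||prox|| = 5.4199
Total = 8.6456


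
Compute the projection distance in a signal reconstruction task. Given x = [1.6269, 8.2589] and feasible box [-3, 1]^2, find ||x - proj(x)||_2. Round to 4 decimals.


Project each component onto [-3, 1].
clip(1.6269) = 1.0, clip(8.2589) = 1.0
Projection = [1.0, 1.0]
Squared diffs: [0.393, 52.6916]
Distance = sqrt(53.0846) = 7.2859


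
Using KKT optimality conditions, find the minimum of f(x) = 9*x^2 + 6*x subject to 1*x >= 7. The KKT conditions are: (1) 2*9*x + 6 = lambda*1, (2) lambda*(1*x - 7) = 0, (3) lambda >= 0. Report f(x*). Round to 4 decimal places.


Step 1: Try lambda = 0 (constraint inactive).
x_unc = -6/(2*9) = -0.3333
Check: 1*-0.3333 = -0.3333 < 7 -- violated!
Step 2: Constraint must be active: 1*x = 7
x* = 7/1 = 7.0
lambda = (2*9*7.0 + 6)/1 = 132.0
Step 3: Compute optimal value.
f(x*) = 9*7.0^2 + 6*7.0 = 483.0


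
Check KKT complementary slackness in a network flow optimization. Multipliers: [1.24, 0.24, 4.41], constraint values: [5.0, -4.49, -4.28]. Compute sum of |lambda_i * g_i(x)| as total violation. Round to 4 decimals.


KKT complementary slackness check:
lambda_1 * g_1 = 1.24 * 5.0 = 6.2
lambda_2 * g_2 = 0.24 * -4.49 = -1.0776
lambda_3 * g_3 = 4.41 * -4.28 = -18.8748
Total violation = 6.2 + 1.0776 + 18.8748 = 26.1524


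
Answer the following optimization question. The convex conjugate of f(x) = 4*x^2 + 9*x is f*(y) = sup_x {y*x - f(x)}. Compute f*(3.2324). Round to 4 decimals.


f*(y) = sup_x {y*x - a*x^2 - b*x} = sup_x {(y-b)*x - a*x^2}
FOC: (y - b) - 2a*x = 0 => x* = (y - b)/(2a)
x* = (3.2324 - 9)/(2*4) = -0.721
f*(3.2324) = (y-b)^2/(4a) = (3.2324 - 9)^2/(4*4)
= 33.2652/16 = 2.0791


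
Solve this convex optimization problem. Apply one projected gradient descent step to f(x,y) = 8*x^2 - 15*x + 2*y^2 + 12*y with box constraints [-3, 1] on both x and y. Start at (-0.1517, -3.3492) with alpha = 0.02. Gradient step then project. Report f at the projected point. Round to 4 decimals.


Step 1: Compute gradient at (-0.1517, -3.3492).
grad_x = 2*8*-0.1517 - 15 = -17.4272
grad_y = 2*2*-3.3492 + 12 = -1.3968
Step 2: Gradient step.
x_raw = -0.1517 - 0.02*-17.4272 = 0.1968
y_raw = -3.3492 - 0.02*-1.3968 = -3.3213
Step 3: Project onto [-3, 1].
x_proj = clip(0.1968) = 0.1968
y_proj = clip(-3.3213) = -3.0
Step 4: Evaluate f.
f(0.1968, -3.0) = -20.6427


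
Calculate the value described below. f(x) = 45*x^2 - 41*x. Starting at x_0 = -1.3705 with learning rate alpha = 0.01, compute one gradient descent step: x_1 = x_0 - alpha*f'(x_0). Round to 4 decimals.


We compute the gradient at x_0 and apply the update.
f'(x) = 90*x - 41
f'(-1.3705) = 90*-1.3705 - 41 = -164.345
x_1 = -1.3705 - 0.01*-164.345 = 0.273


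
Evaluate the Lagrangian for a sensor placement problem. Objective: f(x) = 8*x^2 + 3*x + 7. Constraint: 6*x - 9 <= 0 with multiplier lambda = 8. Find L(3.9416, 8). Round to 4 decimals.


Step 1: Evaluate f(x).
f(3.9416) = 8*3.9416^2 + 3*3.9416 + 7 = 143.1145
Step 2: Evaluate g(x).
g(3.9416) = 6*3.9416 - 9 = 14.6496
Step 3: Compute Lagrangian.
L = 143.1145 + 8*14.6496 = 260.3113


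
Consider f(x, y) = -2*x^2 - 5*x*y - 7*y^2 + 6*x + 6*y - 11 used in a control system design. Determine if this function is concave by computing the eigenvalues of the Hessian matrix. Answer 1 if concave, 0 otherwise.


The Hessian of f(x,y) = -2*x^2 - 5*x*y - 7*y^2 + 6*x + 6*y - 11 is:
H = [[-4, -5], [-5, -14]]
Trace = -4 - 14 = -18
Determinant = -4*-14 - (-5)^2 = 31
Discriminant = (-18)^2 - 4*31 = 200.0
Eigenvalues: lambda_1 = -16.0711, lambda_2 = -1.9289
The function is concave.

1


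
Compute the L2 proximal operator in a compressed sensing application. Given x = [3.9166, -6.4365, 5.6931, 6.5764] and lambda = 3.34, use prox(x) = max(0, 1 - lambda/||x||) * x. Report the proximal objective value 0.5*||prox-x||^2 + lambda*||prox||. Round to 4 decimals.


Step 1: Compute ||x||.
||x|| = 11.5078
Step 2: Compute scaling factor.
scale = max(0, 1 - 3.34/11.5078) = 0.7098
Step 3: prox(x) = [2.7799, -4.5684, 4.0407, 4.6677]
||prox(x)|| = 8.1678
Step 4: Proximal objective.
0.5*||prox-x||^2 = 5.5778
lambda*||prox|| = 27.2805
Total = 32.8581


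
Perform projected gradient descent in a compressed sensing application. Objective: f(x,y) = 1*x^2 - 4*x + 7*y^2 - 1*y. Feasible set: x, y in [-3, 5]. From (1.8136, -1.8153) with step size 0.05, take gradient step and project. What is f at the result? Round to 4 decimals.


Step 1: Compute gradient at (1.8136, -1.8153).
grad_x = 2*1*1.8136 - 4 = -0.3728
grad_y = 2*7*-1.8153 - 1 = -26.4142
Step 2: Gradient step.
x_raw = 1.8136 - 0.05*-0.3728 = 1.8322
y_raw = -1.8153 - 0.05*-26.4142 = -0.4946
Step 3: Project onto [-3, 5].
x_proj = clip(1.8322) = 1.8322
y_proj = clip(-0.4946) = -0.4946
Step 4: Evaluate f.
f(1.8322, -0.4946) = -1.7649


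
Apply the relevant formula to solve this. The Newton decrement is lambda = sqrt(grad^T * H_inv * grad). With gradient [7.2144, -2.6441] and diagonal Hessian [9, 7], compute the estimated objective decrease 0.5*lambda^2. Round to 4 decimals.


Step 1: H is diagonal, so H^(-1) * g = [0.8016, -0.3777].
Step 2: g^T H^(-1) g = sum_i g_i^2 / H_ii
  = (7.2144)^2/9 + (-2.6441)^2/7
  = 5.7831 + 0.9988 = 6.7818
Step 3: Objective decrease = 0.5 * g^T H^(-1) g = 3.3909


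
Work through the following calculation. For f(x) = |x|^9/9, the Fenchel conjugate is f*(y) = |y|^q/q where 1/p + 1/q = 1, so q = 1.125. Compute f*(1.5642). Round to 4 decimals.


The conjugate exponent q satisfies 1/p + 1/q = 1.
p = 9, so q = 9/(9 - 1) = 1.125
|y|^q = 1.5642^1.125 = 1.6542
f*(1.5642) = 1.6542 / 1.125 = 1.4704


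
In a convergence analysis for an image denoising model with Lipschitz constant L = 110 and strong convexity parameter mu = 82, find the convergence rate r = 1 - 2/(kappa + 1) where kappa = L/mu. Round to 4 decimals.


Step 1: Compute the condition number.
kappa = L/mu = 110/82 = 1.3415
Step 2: Compute the convergence rate.
r = 1 - 2/(kappa + 1) = 1 - 2*mu/(L + mu) = (L - mu)/(L + mu) = 28/192 = 0.1458
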